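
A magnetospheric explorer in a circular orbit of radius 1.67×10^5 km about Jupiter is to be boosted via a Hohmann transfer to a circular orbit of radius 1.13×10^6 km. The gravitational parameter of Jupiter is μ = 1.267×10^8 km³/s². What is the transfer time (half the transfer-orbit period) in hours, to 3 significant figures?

The Hohmann ellipse has a_t = (r₁ + r₂)/2 = 6.485×10^5 km.
Half the transfer-orbit period gives t = π√(a_t³/μ) = 1.458×10^5 s.
Converting: 1.458×10^5 s ÷ 3600 s/hour = 40.5 hours.

t = 40.5 hours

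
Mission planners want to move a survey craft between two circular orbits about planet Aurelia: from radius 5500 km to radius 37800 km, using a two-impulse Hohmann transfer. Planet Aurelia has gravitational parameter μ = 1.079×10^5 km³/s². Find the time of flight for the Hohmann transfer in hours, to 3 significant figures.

t = 8.46 hours

Semi-major axis of the transfer orbit: a_t = (5500 + 37800)/2 = 21650 km.
Transfer time t = π√(a_t³/μ) = π√((21650)³ / 1.079×10^5) = 30470 s.
Converting: 30470 s ÷ 3600 s/hour = 8.46 hours.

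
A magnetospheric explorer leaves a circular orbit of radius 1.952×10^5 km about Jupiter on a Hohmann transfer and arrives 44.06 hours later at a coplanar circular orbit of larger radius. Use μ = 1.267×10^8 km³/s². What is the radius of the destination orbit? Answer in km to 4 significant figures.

r₂ = 1.177×10^6 km

Transfer time t = 44.06 hours = 1.58616×10^5 s, and t = π√(a_t³/μ).
So a_t = (μ t²/π²)^(1/3) = (1.267×10^8 × (1.58616×10^5)² / π²)^(1/3) = 6.8610×10^5 km.
Since a_t = (r₁ + r₂)/2, r₂ = 2a_t − r₁ = 2×6.8610×10^5 − 1.952×10^5 = 1.177×10^6 km.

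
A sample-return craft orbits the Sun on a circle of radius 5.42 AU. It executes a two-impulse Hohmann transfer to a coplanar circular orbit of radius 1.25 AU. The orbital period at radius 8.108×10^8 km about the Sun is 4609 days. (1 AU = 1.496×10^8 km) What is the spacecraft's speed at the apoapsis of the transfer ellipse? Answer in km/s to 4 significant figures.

From Kepler's third law T² = 4π²r³/μ at r = 8.108×10^8 km, T = 4609 days = 4609 × 86400 s = 3.982176×10^8 s: μ = 4π²r³/T² = 1.32697×10^11 km³/s².
In km: r₁ = 5.42 × 1.496×10^8 = 8.10832×10^8 km; r₂ = 1.25 × 1.496×10^8 = 1.870×10^8 km.
Transfer-ellipse semi-major axis a_t = (r₁ + r₂)/2 = (8.10832×10^8 + 1.870×10^8)/2 = 4.98916×10^8 km.
The apoapsis of the transfer ellipse is at r = 8.10832×10^8 km.
From the vis-viva equation, v = √[μ(2/r − 1/a_t)] = 7.832 km/s.

v = 7.832 km/s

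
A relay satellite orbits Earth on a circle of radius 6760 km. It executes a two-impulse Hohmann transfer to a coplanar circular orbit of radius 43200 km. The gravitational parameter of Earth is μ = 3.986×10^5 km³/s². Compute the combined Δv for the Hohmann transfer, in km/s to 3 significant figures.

Semi-major axis of the transfer orbit: a_t = (6760 + 43200)/2 = 24980 km.
Circular speed at r₁: v₁ = √(μ/r₁) = √(3.986×10^5/6760) = 7.67883 km/s.
On the transfer ellipse at r₁, v² = μ(2/r − 1/a) gives v_p = √[μ(2/r₁ − 1/a_t)] = 10.0981 km/s.
First burn Δv₁ = |v_p − v₁| = 2.4193 km/s.
Circular speed at r₂: v₂ = √(μ/r₂) = 3.0376 km/s.
Transfer-orbit speed at r₂: v_a = √[μ(2/r₂ − 1/a_t)] = 1.5802 km/s.
Second burn Δv₂ = |v₂ − v_a| = 1.4574 km/s.
Total Δv = Δv₁ + Δv₂ = 3.877 km/s.

Δv = 3.88 km/s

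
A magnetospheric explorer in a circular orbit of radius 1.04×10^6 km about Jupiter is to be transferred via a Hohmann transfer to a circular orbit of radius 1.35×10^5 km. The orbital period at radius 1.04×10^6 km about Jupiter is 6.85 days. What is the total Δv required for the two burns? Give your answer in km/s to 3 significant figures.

Δv = 15.9 km/s

From Kepler's third law T² = 4π²r³/μ at r = 1.04×10^6 km, T = 6.85 days = 6.85 × 86400 s = 5.9184×10^5 s: μ = 4π²r³/T² = 1.26780×10^8 km³/s².
Transfer-ellipse semi-major axis a_t = (r₁ + r₂)/2 = (1.040×10^6 + 1.350×10^5)/2 = 5.875×10^5 km.
Circular speed at r₁: v₁ = √(μ/r₁) = √(1.26780×10^8/1.040×10^6) = 11.041 km/s.
On the transfer ellipse at r₁, vis-viva equation gives v_a = √[μ(2/r₁ − 1/a_t)] = 5.2926 km/s.
First burn Δv₁ = |v_a − v₁| = 5.748 km/s.
At r₂, v₂ = √(μ/r₂) = 30.64 km/s.
Transfer-orbit speed at r₂: v_p = √[μ(2/r₂ − 1/a_t)] = 40.77 km/s.
Second burn Δv₂ = |v₂ − v_p| = 10.13 km/s.
Total Δv = Δv₁ + Δv₂ = 15.88 km/s.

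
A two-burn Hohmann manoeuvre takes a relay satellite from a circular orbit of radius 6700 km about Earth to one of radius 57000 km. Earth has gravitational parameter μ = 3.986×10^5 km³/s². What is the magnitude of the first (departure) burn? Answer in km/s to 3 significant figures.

Semi-major axis of the transfer orbit: a_t = (6700 + 57000)/2 = 31850 km.
Circular speed at r = 6700 km: v_c = √(μ/r) = 7.7131 km/s.
Vis-viva on the transfer ellipse at r = 6700 km gives v_t = √[μ(2/r − 1/a_t)] = 10.318 km/s.
Δv₁ = |v_t − v_c| = |10.318 − 7.7131| = 2.605 km/s.

Δv₁ = 2.61 km/s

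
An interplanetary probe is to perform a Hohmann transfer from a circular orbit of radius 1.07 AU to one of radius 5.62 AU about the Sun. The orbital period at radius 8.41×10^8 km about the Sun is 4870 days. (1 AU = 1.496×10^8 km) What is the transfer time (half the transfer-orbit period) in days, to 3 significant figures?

From Kepler's third law T² = 4π²r³/μ at r = 8.41×10^8 km, T = 4870 days = 4870 × 86400 s = 4.20768×10^8 s: μ = 4π²r³/T² = 1.32636×10^11 km³/s².
In km: r₁ = 1.07 × 1.496×10^8 = 1.60072×10^8 km; r₂ = 5.62 × 1.496×10^8 = 8.40752×10^8 km.
The Hohmann ellipse has a_t = (r₁ + r₂)/2 = 5.00412×10^8 km.
Half the transfer-orbit period gives t = π√(a_t³/μ) = 9.656×10^7 s.
Converting: 9.656×10^7 s ÷ 86400 s/day = 1120 days.

t = 1120 days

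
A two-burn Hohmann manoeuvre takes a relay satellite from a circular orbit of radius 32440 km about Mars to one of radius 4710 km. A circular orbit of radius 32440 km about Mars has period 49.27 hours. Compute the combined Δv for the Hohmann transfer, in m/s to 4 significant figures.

Δv = 1540 m/s

From Kepler's third law T² = 4π²r³/μ at r = 32440 km, T = 49.27 hours = 49.27 × 3600 s = 1.77372×10^5 s: μ = 4π²r³/T² = 42838.3 km³/s².
Semi-major axis of the transfer orbit: a_t = (32440 + 4710)/2 = 18575 km.
Circular speed at r₁: v₁ = √(μ/r₁) = √(42838.3/32440) = 1.14915 km/s.
Transfer-orbit speed at r₁ (vis-viva): v_a = √[μ(2/r₁ − 1/a_t)] = 0.578658 km/s.
First burn Δv₁ = |v_a − v₁| = 0.5705 km/s.
Circular speed at r₂: v₂ = √(μ/r₂) = 3.0158 km/s.
Transfer-orbit speed at r₂: v_p = √[μ(2/r₂ − 1/a_t)] = 3.9855 km/s.
Second burn Δv₂ = |v₂ − v_p| = 0.9697 km/s.
Δv = Δv₁ + Δv₂ = 0.5705 + 0.9697 = 1.540 km/s.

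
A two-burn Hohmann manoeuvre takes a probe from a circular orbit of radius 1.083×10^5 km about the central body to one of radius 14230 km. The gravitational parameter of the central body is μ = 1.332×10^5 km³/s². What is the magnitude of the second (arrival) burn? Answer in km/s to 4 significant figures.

Δv₂ = 1.008 km/s

The Hohmann ellipse has a_t = (r₁ + r₂)/2 = 61265 km.
On the circular orbit at r = 14230 km, v_c = √(μ/r) = 3.0595 km/s.
Vis-viva on the transfer ellipse at r = 14230 km gives v_t = √[μ(2/r − 1/a_t)] = 4.0678 km/s.
Δv₂ = |v_t − v_c| = |4.0678 − 3.0595| = 1.008 km/s.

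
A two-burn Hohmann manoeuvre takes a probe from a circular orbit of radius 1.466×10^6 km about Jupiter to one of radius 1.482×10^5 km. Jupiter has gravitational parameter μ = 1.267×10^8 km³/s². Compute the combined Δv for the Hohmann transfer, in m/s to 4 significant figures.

Transfer-ellipse semi-major axis a_t = (r₁ + r₂)/2 = (1.466×10^6 + 1.482×10^5)/2 = 8.071×10^5 km.
At r₁ the circular-orbit speed is v₁ = √(μ/r₁) = 9.297 km/s.
Transfer-orbit speed at r₁ (v² = μ(2/r − 1/a)): v_a = √[μ(2/r₁ − 1/a_t)] = 3.984 km/s.
First burn Δv₁ = |v_a − v₁| = 5.313 km/s.
Circular speed at r₂: v₂ = √(μ/r₂) = 29.24 km/s.
Transfer-orbit speed at r₂: v_p = √[μ(2/r₂ − 1/a_t)] = 39.41 km/s.
Second burn Δv₂ = |v₂ − v_p| = 10.17 km/s.
Total Δv = Δv₁ + Δv₂ = 15.48 km/s.

Δv = 15480 m/s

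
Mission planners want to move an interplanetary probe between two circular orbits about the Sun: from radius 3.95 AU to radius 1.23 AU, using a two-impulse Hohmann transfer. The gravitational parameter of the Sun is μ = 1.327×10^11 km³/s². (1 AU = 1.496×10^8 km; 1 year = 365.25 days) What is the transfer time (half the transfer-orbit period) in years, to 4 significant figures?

t = 2.084 years

In km: r₁ = 3.95 × 1.496×10^8 = 5.9092×10^8 km; r₂ = 1.23 × 1.496×10^8 = 1.84008×10^8 km.
The Hohmann ellipse has a_t = (r₁ + r₂)/2 = 3.87464×10^8 km.
Transfer time t = π√(a_t³/μ) = π√((3.87464×10^8)³ / 1.327×10^11) = 6.578×10^7 s.
Converting: 6.578×10^7 s ÷ 3.15576×10^7 s/year (365.25 × 86400) = 2.084 years.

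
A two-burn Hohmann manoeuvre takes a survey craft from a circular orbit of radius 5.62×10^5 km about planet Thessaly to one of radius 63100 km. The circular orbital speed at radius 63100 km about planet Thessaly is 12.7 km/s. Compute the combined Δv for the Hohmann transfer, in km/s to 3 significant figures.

From the circular-orbit relation v² = μ/r at r = 63100 km: μ = v²r = (12.7)² × 63100 = 1.01774×10^7 km³/s².
The Hohmann ellipse has a_t = (r₁ + r₂)/2 = 3.1255×10^5 km.
At r₁ the circular-orbit speed is v₁ = √(μ/r₁) = 4.255 km/s.
On the transfer ellipse at r₁, vis-viva gives v_a = √[μ(2/r₁ − 1/a_t)] = 1.912 km/s.
First burn Δv₁ = |v_a − v₁| = 2.343 km/s.
At r₂, v₂ = √(μ/r₂) = 12.70 km/s.
Transfer-orbit speed at r₂: v_p = √[μ(2/r₂ − 1/a_t)] = 17.03 km/s.
Second burn Δv₂ = |v₂ − v_p| = 4.330 km/s.
Total Δv = Δv₁ + Δv₂ = 6.673 km/s.

Δv = 6.67 km/s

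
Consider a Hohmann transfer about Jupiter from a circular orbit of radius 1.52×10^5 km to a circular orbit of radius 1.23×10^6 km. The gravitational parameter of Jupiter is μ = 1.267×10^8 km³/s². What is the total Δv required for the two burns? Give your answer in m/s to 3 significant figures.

Δv = 15000 m/s

Semi-major axis of the transfer orbit: a_t = (1.520×10^5 + 1.230×10^6)/2 = 6.910×10^5 km.
At r₁ the circular-orbit speed is v₁ = √(μ/r₁) = 28.871 km/s.
Transfer-orbit speed at r₁ (vis-viva): v_p = √[μ(2/r₁ − 1/a_t)] = 38.519 km/s.
First burn Δv₁ = |v_p − v₁| = 9.648 km/s.
At r₂, v₂ = √(μ/r₂) = 10.149 km/s.
Transfer-orbit speed at r₂: v_a = √[μ(2/r₂ − 1/a_t)] = 4.7601 km/s.
Second burn Δv₂ = |v₂ − v_a| = 5.389 km/s.
Δv = Δv₁ + Δv₂ = 9.648 + 5.389 = 15.04 km/s.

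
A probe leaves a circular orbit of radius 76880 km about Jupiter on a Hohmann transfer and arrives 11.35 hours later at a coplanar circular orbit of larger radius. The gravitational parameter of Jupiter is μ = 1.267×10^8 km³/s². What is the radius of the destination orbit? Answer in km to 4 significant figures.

r₂ = 4.787×10^5 km

Transfer time t = 11.35 hours = 40860 s, and t = π√(a_t³/μ).
So a_t = (μ t²/π²)^(1/3) = (1.267×10^8 × (40860)² / π²)^(1/3) = 2.7777×10^5 km.
Since a_t = (r₁ + r₂)/2, r₂ = 2a_t − r₁ = 2×2.7777×10^5 − 76880 = 4.7866×10^5 km.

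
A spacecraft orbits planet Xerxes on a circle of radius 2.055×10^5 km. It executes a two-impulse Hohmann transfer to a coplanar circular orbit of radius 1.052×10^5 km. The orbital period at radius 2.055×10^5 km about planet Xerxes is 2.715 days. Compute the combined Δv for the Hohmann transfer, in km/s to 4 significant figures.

From Kepler's third law T² = 4π²r³/μ at r = 2.055×10^5 km, T = 2.715 days = 2.715 × 86400 s = 2.34576×10^5 s: μ = 4π²r³/T² = 6.22627×10^6 km³/s².
Transfer-ellipse semi-major axis a_t = (r₁ + r₂)/2 = (2.055×10^5 + 1.052×10^5)/2 = 1.5535×10^5 km.
Circular speed at r₁: v₁ = √(μ/r₁) = √(6.22627×10^6/2.055×10^5) = 5.5044 km/s.
On the transfer ellipse at r₁, vis-viva equation gives v_a = √[μ(2/r₁ − 1/a_t)] = 4.5296 km/s.
First burn Δv₁ = |v_a − v₁| = 0.9748 km/s.
Circular speed at r₂: v₂ = √(μ/r₂) = 7.693 km/s.
Transfer-orbit speed at r₂: v_p = √[μ(2/r₂ − 1/a_t)] = 8.848 km/s.
Second burn Δv₂ = |v₂ − v_p| = 1.155 km/s.
Δv = Δv₁ + Δv₂ = 0.9748 + 1.155 = 2.130 km/s.

Δv = 2.130 km/s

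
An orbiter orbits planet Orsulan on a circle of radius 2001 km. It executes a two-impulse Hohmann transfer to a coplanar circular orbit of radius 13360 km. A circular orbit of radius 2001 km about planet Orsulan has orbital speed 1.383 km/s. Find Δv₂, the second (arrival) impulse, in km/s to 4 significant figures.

Δv₂ = 0.2620 km/s

From the circular-orbit relation v² = μ/r at r = 2001 km: μ = v²r = (1.383)² × 2001 = 3827.29 km³/s².
The Hohmann ellipse has a_t = (r₁ + r₂)/2 = 7680.5 km.
Circular speed at r = 13360 km: v_c = √(μ/r) = 0.5352 km/s.
Vis-viva on the transfer ellipse at r = 13360 km gives v_t = √[μ(2/r − 1/a_t)] = 0.2732 km/s.
Δv₂ = |v_t − v_c| = |0.2732 − 0.5352| = 0.2620 km/s.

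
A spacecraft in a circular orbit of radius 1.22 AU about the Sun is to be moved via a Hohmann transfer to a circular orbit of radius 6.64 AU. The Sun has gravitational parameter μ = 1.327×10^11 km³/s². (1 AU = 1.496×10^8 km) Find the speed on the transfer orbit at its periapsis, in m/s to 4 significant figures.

In km: r₁ = 1.22 × 1.496×10^8 = 1.82512×10^8 km; r₂ = 6.64 × 1.496×10^8 = 9.93344×10^8 km.
Transfer-ellipse semi-major axis a_t = (r₁ + r₂)/2 = (1.82512×10^8 + 9.93344×10^8)/2 = 5.87928×10^8 km.
The periapsis of the transfer ellipse is at r = 1.82512×10^8 km.
Vis-viva: v = √[μ(2/r − 1/a_t)] = √[1.327×10^11 × (2/1.82512×10^8 − 1/5.87928×10^8)] = 35.05 km/s.

v = 35050 m/s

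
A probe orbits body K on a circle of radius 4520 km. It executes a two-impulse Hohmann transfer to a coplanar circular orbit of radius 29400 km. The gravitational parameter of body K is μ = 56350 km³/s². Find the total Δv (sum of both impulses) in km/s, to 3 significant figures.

Δv = 1.79 km/s

The Hohmann ellipse has a_t = (r₁ + r₂)/2 = 16960 km.
Circular speed at r₁: v₁ = √(μ/r₁) = √(56350/4520) = 3.531 km/s.
On the transfer ellipse at r₁, v² = μ(2/r − 1/a) gives v_p = √[μ(2/r₁ − 1/a_t)] = 4.649 km/s.
First burn Δv₁ = |v_p − v₁| = 1.118 km/s.
Circular speed at r₂: v₂ = √(μ/r₂) = 1.3844 km/s.
Transfer-orbit speed at r₂: v_a = √[μ(2/r₂ − 1/a_t)] = 0.71471 km/s.
Second burn Δv₂ = |v₂ − v_a| = 0.6697 km/s.
Total Δv = Δv₁ + Δv₂ = 1.788 km/s.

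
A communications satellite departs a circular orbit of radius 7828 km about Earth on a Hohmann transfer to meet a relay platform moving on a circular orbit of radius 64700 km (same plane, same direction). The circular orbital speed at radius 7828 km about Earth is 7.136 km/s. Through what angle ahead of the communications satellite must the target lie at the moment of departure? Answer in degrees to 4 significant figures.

φ = 104.5°

From the circular-orbit relation v² = μ/r at r = 7828 km: μ = v²r = (7.136)² × 7828 = 3.98621×10^5 km³/s².
The Hohmann ellipse has a_t = (r₁ + r₂)/2 = 36264 km.
The half-period of the transfer ellipse is t = π√(a_t³/μ) = 34362 s.
The target's mean motion on its circular orbit is ω₂ = √(μ/r₂³) = 3.8364×10^-5 rad/s.
Angle swept by the target during transfer: ω₂·t = 1.3183 rad = 75.53°.
The communications satellite traverses 180° on the transfer ellipse, so the target must lead by 180° − 75.53° = 104.5°.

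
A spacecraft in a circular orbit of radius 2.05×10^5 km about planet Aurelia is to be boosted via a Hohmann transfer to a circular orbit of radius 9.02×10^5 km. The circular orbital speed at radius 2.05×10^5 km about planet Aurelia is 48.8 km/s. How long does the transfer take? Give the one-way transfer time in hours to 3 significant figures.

From the circular-orbit relation v² = μ/r at r = 2.05×10^5 km: μ = v²r = (48.8)² × 2.05×10^5 = 4.88195×10^8 km³/s².
Transfer-ellipse semi-major axis a_t = (r₁ + r₂)/2 = (2.050×10^5 + 9.020×10^5)/2 = 5.535×10^5 km.
Half the transfer-orbit period gives t = π√(a_t³/μ) = 58550 s.
Converting: 58550 s ÷ 3600 s/hour = 16.3 hours.

t = 16.3 hours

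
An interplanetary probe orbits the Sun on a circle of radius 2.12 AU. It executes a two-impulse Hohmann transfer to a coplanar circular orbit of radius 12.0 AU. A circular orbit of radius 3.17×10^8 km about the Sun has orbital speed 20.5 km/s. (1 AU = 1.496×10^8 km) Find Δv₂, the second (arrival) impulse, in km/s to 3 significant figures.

From the circular-orbit relation v² = μ/r at r = 3.17×10^8 km: μ = v²r = (20.5)² × 3.17×10^8 = 1.33219×10^11 km³/s².
In km: r₁ = 2.12 × 1.496×10^8 = 3.17152×10^8 km; r₂ = 12.0 × 1.496×10^8 = 1.7952×10^9 km.
Transfer-ellipse semi-major axis a_t = (r₁ + r₂)/2 = (3.17152×10^8 + 1.7952×10^9)/2 = 1.056176×10^9 km.
Circular speed at r = 1.7952×10^9 km: v_c = √(μ/r) = 8.6144 km/s.
Vis-viva on the transfer ellipse at r = 1.7952×10^9 km gives v_t = √[μ(2/r − 1/a_t)] = 4.7206 km/s.
Δv₂ = |v_t − v_c| = |4.7206 − 8.6144| = 3.894 km/s.

Δv₂ = 3.89 km/s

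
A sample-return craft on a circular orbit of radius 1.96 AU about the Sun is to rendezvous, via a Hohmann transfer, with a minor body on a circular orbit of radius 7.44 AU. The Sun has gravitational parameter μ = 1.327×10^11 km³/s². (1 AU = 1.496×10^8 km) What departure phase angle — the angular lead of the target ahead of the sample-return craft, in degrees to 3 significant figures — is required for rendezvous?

φ = 89.6°

In km: r₁ = 1.96 × 1.496×10^8 = 2.93216×10^8 km; r₂ = 7.44 × 1.496×10^8 = 1.113024×10^9 km.
The Hohmann ellipse has a_t = (r₁ + r₂)/2 = 7.0312×10^8 km.
The half-period of the transfer ellipse is t = π√(a_t³/μ) = 1.608×10^8 s.
Target angular speed ω₂ = √(μ/r₂³) = 9.810×10^-9 rad/s.
Angle swept by the target during transfer: ω₂·t = 1.5774 rad = 90.38°.
The sample-return craft traverses 180° on the transfer ellipse, so the target must lead by 180° − 90.38° = 89.6°.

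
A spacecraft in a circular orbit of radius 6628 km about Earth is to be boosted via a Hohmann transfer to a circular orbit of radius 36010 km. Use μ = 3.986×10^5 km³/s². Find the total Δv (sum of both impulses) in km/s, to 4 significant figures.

The Hohmann ellipse has a_t = (r₁ + r₂)/2 = 21319 km.
Circular speed at r₁: v₁ = √(μ/r₁) = √(3.986×10^5/6628) = 7.7549 km/s.
On the transfer ellipse at r₁, vis-viva gives v_p = √[μ(2/r₁ − 1/a_t)] = 10.079 km/s.
First burn Δv₁ = |v_p − v₁| = 2.324 km/s.
At r₂, v₂ = √(μ/r₂) = 3.327 km/s.
Transfer-orbit speed at r₂: v_a = √[μ(2/r₂ − 1/a_t)] = 1.855 km/s.
Second burn Δv₂ = |v₂ − v_a| = 1.472 km/s.
Total Δv = Δv₁ + Δv₂ = 3.796 km/s.

Δv = 3.796 km/s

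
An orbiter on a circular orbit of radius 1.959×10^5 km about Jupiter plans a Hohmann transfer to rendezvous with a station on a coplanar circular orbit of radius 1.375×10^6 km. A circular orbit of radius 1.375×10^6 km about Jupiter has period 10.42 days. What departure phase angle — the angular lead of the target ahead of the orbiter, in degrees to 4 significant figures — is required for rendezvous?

From Kepler's third law T² = 4π²r³/μ at r = 1.375×10^6 km, T = 10.42 days = 10.42 × 86400 s = 9.00288×10^5 s: μ = 4π²r³/T² = 1.26621×10^8 km³/s².
Semi-major axis of the transfer orbit: a_t = (1.959×10^5 + 1.375×10^6)/2 = 7.8545×10^5 km.
Transfer time t = π√(a_t³/μ) = 1.94346×10^5 s.
Target angular speed ω₂ = √(μ/r₂³) = 6.97908×10^-6 rad/s.
Angle swept by the target during transfer: ω₂·t = 1.35636 rad = 77.71°.
Arrival is 180° from departure on the ellipse, so φ = 180° − 77.71° = 102.3°.

φ = 102.3°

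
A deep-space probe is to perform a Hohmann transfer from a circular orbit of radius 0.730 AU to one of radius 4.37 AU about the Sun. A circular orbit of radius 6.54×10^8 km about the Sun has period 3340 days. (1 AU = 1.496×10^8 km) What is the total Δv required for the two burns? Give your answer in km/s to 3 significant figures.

From Kepler's third law T² = 4π²r³/μ at r = 6.54×10^8 km, T = 3340 days = 3340 × 86400 s = 2.88576×10^8 s: μ = 4π²r³/T² = 1.32609×10^11 km³/s².
In km: r₁ = 0.730 × 1.496×10^8 = 1.09208×10^8 km; r₂ = 4.37 × 1.496×10^8 = 6.53752×10^8 km.
Transfer-ellipse semi-major axis a_t = (r₁ + r₂)/2 = (1.09208×10^8 + 6.53752×10^8)/2 = 3.8148×10^8 km.
Circular speed at r₁: v₁ = √(μ/r₁) = √(1.32609×10^11/1.09208×10^8) = 34.85 km/s.
On the transfer ellipse at r₁, v² = μ(2/r − 1/a) gives v_p = √[μ(2/r₁ − 1/a_t)] = 45.62 km/s.
First burn Δv₁ = |v_p − v₁| = 10.77 km/s.
Circular speed at r₂: v₂ = √(μ/r₂) = 14.242 km/s.
Transfer-orbit speed at r₂: v_a = √[μ(2/r₂ − 1/a_t)] = 7.6203 km/s.
Second burn Δv₂ = |v₂ − v_a| = 6.622 km/s.
Total Δv = Δv₁ + Δv₂ = 17.39 km/s.

Δv = 17.4 km/s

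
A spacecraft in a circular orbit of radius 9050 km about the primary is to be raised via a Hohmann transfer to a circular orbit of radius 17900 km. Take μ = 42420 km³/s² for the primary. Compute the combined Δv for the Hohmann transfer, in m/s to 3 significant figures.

Semi-major axis of the transfer orbit: a_t = (9050 + 17900)/2 = 13475 km.
Circular speed at r₁: v₁ = √(μ/r₁) = √(42420/9050) = 2.1650 km/s.
On the transfer ellipse at r₁, vis-viva equation gives v_p = √[μ(2/r₁ − 1/a_t)] = 2.4953 km/s.
First burn Δv₁ = |v_p − v₁| = 0.3303 km/s.
Circular speed at r₂: v₂ = √(μ/r₂) = 1.5394 km/s.
Transfer-orbit speed at r₂: v_a = √[μ(2/r₂ − 1/a_t)] = 1.2616 km/s.
Second burn Δv₂ = |v₂ − v_a| = 0.2778 km/s.
Δv = Δv₁ + Δv₂ = 0.3303 + 0.2778 = 0.6081 km/s.

Δv = 608 m/s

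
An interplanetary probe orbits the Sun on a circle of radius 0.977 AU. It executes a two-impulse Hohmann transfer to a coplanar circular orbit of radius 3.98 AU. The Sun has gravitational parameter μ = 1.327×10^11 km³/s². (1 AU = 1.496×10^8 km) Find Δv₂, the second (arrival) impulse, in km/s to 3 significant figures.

In km: r₁ = 0.977 × 1.496×10^8 = 1.461592×10^8 km; r₂ = 3.98 × 1.496×10^8 = 5.95408×10^8 km.
Semi-major axis of the transfer orbit: a_t = (1.461592×10^8 + 5.95408×10^8)/2 = 3.707836×10^8 km.
On the circular orbit at r = 5.95408×10^8 km, v_c = √(μ/r) = 14.929 km/s.
Transfer-orbit speed at the same r (vis-viva, a = a_t): v_t = √[μ(2/r − 1/a_t)] = 9.3731 km/s.
Δv₂ = |v_t − v_c| = |9.3731 − 14.929| = 5.556 km/s.

Δv₂ = 5.56 km/s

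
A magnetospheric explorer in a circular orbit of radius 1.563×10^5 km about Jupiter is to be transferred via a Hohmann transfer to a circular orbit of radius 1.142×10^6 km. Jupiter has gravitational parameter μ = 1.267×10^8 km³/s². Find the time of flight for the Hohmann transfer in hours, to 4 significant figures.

t = 40.55 hours

Transfer-ellipse semi-major axis a_t = (r₁ + r₂)/2 = (1.563×10^5 + 1.142×10^6)/2 = 6.4915×10^5 km.
Transfer time t = π√(a_t³/μ) = π√((6.4915×10^5)³ / 1.267×10^8) = 1.4598×10^5 s.
Converting: 1.4598×10^5 s ÷ 3600 s/hour = 40.55 hours.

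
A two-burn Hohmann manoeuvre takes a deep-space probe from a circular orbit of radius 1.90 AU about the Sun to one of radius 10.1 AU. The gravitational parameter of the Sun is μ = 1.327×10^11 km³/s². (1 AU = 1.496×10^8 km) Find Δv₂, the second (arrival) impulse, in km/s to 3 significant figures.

In km: r₁ = 1.90 × 1.496×10^8 = 2.8424×10^8 km; r₂ = 10.1 × 1.496×10^8 = 1.51096×10^9 km.
Semi-major axis of the transfer orbit: a_t = (2.8424×10^8 + 1.51096×10^9)/2 = 8.976×10^8 km.
Circular speed at r = 1.51096×10^9 km: v_c = √(μ/r) = 9.3715 km/s.
Transfer-orbit speed at the same r (vis-viva, a = a_t): v_t = √[μ(2/r − 1/a_t)] = 5.2736 km/s.
Δv₂ = |v_t − v_c| = |5.2736 − 9.3715| = 4.098 km/s.

Δv₂ = 4.10 km/s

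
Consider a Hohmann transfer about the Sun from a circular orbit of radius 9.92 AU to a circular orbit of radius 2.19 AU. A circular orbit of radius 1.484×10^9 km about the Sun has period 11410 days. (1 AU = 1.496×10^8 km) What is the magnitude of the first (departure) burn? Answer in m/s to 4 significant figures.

Δv₁ = 3770 m/s

From Kepler's third law T² = 4π²r³/μ at r = 1.484×10^9 km, T = 11410 days = 11410 × 86400 s = 9.85824×10^8 s: μ = 4π²r³/T² = 1.32759×10^11 km³/s².
In km: r₁ = 9.92 × 1.496×10^8 = 1.484032×10^9 km; r₂ = 2.19 × 1.496×10^8 = 3.27624×10^8 km.
The Hohmann ellipse has a_t = (r₁ + r₂)/2 = 9.05828×10^8 km.
On the circular orbit at r = 1.484032×10^9 km, v_c = √(μ/r) = 9.458 km/s.
Transfer-orbit speed at the same r (vis-viva, a = a_t): v_t = √[μ(2/r − 1/a_t)] = 5.688 km/s.
Δv₁ = |v_t − v_c| = |5.688 − 9.458| = 3.770 km/s.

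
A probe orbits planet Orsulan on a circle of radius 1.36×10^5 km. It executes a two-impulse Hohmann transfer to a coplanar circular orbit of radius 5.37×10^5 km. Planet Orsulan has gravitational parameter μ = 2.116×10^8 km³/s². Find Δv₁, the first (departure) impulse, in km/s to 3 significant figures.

Semi-major axis of the transfer orbit: a_t = (1.360×10^5 + 5.370×10^5)/2 = 3.365×10^5 km.
Circular speed at r = 1.360×10^5 km: v_c = √(μ/r) = 39.445 km/s.
Transfer-orbit speed at the same r (vis-viva, a = a_t): v_t = √[μ(2/r − 1/a_t)] = 49.829 km/s.
Δv₁ = |v_t − v_c| = |49.829 − 39.445| = 10.38 km/s.

Δv₁ = 10.4 km/s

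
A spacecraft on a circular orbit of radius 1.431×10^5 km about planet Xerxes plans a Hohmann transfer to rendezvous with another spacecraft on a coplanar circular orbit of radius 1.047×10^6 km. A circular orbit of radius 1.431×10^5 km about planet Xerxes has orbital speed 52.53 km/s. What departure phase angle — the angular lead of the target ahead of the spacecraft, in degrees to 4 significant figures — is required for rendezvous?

From the circular-orbit relation v² = μ/r at r = 1.431×10^5 km: μ = v²r = (52.53)² × 1.431×10^5 = 3.94870×10^8 km³/s².
Semi-major axis of the transfer orbit: a_t = (1.431×10^5 + 1.047×10^6)/2 = 5.9505×10^5 km.
Transfer time t = π√(a_t³/μ) = 72570 s.
The target's mean motion on its circular orbit is ω₂ = √(μ/r₂³) = 1.855×10^-5 rad/s.
Angle swept by the target during transfer: ω₂·t = 1.346 rad = 77.12°.
The spacecraft traverses 180° on the transfer ellipse, so the target must lead by 180° − 77.12° = 102.9°.

φ = 102.9°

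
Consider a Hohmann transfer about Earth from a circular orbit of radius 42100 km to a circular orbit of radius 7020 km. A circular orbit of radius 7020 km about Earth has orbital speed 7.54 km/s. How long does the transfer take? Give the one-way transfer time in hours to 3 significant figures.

t = 5.32 hours

From the circular-orbit relation v² = μ/r at r = 7020 km: μ = v²r = (7.54)² × 7020 = 3.99098×10^5 km³/s².
Semi-major axis of the transfer orbit: a_t = (42100 + 7020)/2 = 24560 km.
Half the transfer-orbit period gives t = π√(a_t³/μ) = 19140 s.
Converting: 19140 s ÷ 3600 s/hour = 5.32 hours.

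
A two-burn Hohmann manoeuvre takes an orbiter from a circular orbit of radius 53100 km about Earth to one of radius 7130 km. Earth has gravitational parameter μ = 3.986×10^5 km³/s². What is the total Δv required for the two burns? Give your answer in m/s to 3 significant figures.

Transfer-ellipse semi-major axis a_t = (r₁ + r₂)/2 = (53100 + 7130)/2 = 30115 km.
At r₁ the circular-orbit speed is v₁ = √(μ/r₁) = 2.740 km/s.
On the transfer ellipse at r₁, vis-viva gives v_a = √[μ(2/r₁ − 1/a_t)] = 1.333 km/s.
First burn Δv₁ = |v_a − v₁| = 1.407 km/s.
Circular speed at r₂: v₂ = √(μ/r₂) = 7.477 km/s.
Transfer-orbit speed at r₂: v_p = √[μ(2/r₂ − 1/a_t)] = 9.928 km/s.
Second burn Δv₂ = |v₂ − v_p| = 2.451 km/s.
Δv = Δv₁ + Δv₂ = 1.407 + 2.451 = 3.858 km/s.

Δv = 3860 m/s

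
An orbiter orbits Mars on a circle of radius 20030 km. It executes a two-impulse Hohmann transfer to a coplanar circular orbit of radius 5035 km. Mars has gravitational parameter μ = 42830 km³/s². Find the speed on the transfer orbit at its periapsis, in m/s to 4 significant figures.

v = 3687 m/s

Semi-major axis of the transfer orbit: a_t = (20030 + 5035)/2 = 12532.5 km.
The periapsis of the transfer ellipse is at r = 5035 km.
Vis-viva: v = √[μ(2/r − 1/a_t)] = √[42830 × (2/5035 − 1/12532.5)] = 3.687 km/s.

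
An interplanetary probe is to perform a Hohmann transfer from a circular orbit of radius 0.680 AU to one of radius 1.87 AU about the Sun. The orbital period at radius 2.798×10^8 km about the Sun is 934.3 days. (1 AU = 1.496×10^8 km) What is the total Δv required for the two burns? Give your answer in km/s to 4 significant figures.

From Kepler's third law T² = 4π²r³/μ at r = 2.798×10^8 km, T = 934.3 days = 934.3 × 86400 s = 8.072352×10^7 s: μ = 4π²r³/T² = 1.32710×10^11 km³/s².
In km: r₁ = 0.680 × 1.496×10^8 = 1.01728×10^8 km; r₂ = 1.87 × 1.496×10^8 = 2.79752×10^8 km.
Semi-major axis of the transfer orbit: a_t = (1.01728×10^8 + 2.79752×10^8)/2 = 1.9074×10^8 km.
At r₁ the circular-orbit speed is v₁ = √(μ/r₁) = 36.119 km/s.
On the transfer ellipse at r₁, vis-viva equation gives v_p = √[μ(2/r₁ − 1/a_t)] = 43.742 km/s.
First burn Δv₁ = |v_p − v₁| = 7.623 km/s.
At r₂, v₂ = √(μ/r₂) = 21.780 km/s.
Transfer-orbit speed at r₂: v_a = √[μ(2/r₂ − 1/a_t)] = 15.906 km/s.
Second burn Δv₂ = |v₂ − v_a| = 5.874 km/s.
Total Δv = Δv₁ + Δv₂ = 13.50 km/s.

Δv = 13.50 km/s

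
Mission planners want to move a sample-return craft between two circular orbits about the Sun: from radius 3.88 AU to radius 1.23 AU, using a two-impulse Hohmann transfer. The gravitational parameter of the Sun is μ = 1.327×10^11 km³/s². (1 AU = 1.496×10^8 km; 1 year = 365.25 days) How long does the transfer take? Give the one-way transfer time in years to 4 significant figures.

t = 2.042 years

In km: r₁ = 3.88 × 1.496×10^8 = 5.80448×10^8 km; r₂ = 1.23 × 1.496×10^8 = 1.84008×10^8 km.
The Hohmann ellipse has a_t = (r₁ + r₂)/2 = 3.82228×10^8 km.
By Kepler's third law the transfer-orbit period is T = 2π√(a_t³/μ), so t = T/2 = 6.445×10^7 s.
Converting: 6.445×10^7 s ÷ 3.15576×10^7 s/year (365.25 × 86400) = 2.042 years.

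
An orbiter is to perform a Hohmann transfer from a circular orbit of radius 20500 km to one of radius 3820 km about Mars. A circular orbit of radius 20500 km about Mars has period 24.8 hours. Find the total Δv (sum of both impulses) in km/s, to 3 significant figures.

Δv = 1.63 km/s

From Kepler's third law T² = 4π²r³/μ at r = 20500 km, T = 24.8 hours = 24.8 × 3600 s = 89280 s: μ = 4π²r³/T² = 42669.0 km³/s².
Semi-major axis of the transfer orbit: a_t = (20500 + 3820)/2 = 12160 km.
Circular speed at r₁: v₁ = √(μ/r₁) = √(42669.0/20500) = 1.4427 km/s.
Transfer-orbit speed at r₁ (vis-viva equation): v_a = √[μ(2/r₁ − 1/a_t)] = 0.80862 km/s.
First burn Δv₁ = |v_a − v₁| = 0.6341 km/s.
At r₂, v₂ = √(μ/r₂) = 3.34214 km/s.
Transfer-orbit speed at r₂: v_p = √[μ(2/r₂ − 1/a_t)] = 4.33945 km/s.
Second burn Δv₂ = |v₂ − v_p| = 0.9973 km/s.
Total Δv = Δv₁ + Δv₂ = 1.631 km/s.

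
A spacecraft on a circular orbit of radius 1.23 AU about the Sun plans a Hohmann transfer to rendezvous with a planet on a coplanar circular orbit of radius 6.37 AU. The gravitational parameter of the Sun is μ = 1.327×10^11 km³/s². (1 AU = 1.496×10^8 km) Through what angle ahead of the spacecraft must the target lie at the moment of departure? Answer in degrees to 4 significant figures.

φ = 97.06°

In km: r₁ = 1.23 × 1.496×10^8 = 1.84008×10^8 km; r₂ = 6.37 × 1.496×10^8 = 9.52952×10^8 km.
Transfer-ellipse semi-major axis a_t = (r₁ + r₂)/2 = (1.84008×10^8 + 9.52952×10^8)/2 = 5.6848×10^8 km.
The half-period of the transfer ellipse is t = π√(a_t³/μ) = 1.16893×10^8 s.
Target angular speed ω₂ = √(μ/r₂³) = 1.23831×10^-8 rad/s.
Angle swept by the target during transfer: ω₂·t = 1.4475 rad = 82.94°.
Arrival is 180° from departure on the ellipse, so φ = 180° − 82.94° = 97.06°.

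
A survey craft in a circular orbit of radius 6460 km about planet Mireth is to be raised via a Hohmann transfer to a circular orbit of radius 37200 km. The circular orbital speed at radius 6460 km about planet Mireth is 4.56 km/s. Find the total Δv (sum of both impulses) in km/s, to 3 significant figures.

From the circular-orbit relation v² = μ/r at r = 6460 km: μ = v²r = (4.56)² × 6460 = 1.34327×10^5 km³/s².
Transfer-ellipse semi-major axis a_t = (r₁ + r₂)/2 = (6460 + 37200)/2 = 21830 km.
Circular speed at r₁: v₁ = √(μ/r₁) = √(1.34327×10^5/6460) = 4.5600 km/s.
On the transfer ellipse at r₁, v² = μ(2/r − 1/a) gives v_p = √[μ(2/r₁ − 1/a_t)] = 5.9526 km/s.
First burn Δv₁ = |v_p − v₁| = 1.3926 km/s.
At r₂, v₂ = √(μ/r₂) = 1.900245 km/s.
Transfer-orbit speed at r₂: v_a = √[μ(2/r₂ − 1/a_t)] = 1.033711 km/s.
Second burn Δv₂ = |v₂ − v_a| = 0.86653 km/s.
Total Δv = Δv₁ + Δv₂ = 2.259 km/s.

Δv = 2.26 km/s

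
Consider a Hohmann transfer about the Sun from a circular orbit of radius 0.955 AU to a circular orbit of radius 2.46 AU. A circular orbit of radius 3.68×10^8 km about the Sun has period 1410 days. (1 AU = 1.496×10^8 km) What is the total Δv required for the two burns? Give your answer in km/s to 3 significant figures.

Δv = 10.9 km/s

From Kepler's third law T² = 4π²r³/μ at r = 3.68×10^8 km, T = 1410 days = 1410 × 86400 s = 1.21824×10^8 s: μ = 4π²r³/T² = 1.32568×10^11 km³/s².
In km: r₁ = 0.955 × 1.496×10^8 = 1.42868×10^8 km; r₂ = 2.46 × 1.496×10^8 = 3.68016×10^8 km.
The Hohmann ellipse has a_t = (r₁ + r₂)/2 = 2.55442×10^8 km.
Circular speed at r₁: v₁ = √(μ/r₁) = √(1.32568×10^11/1.42868×10^8) = 30.4615 km/s.
Transfer-orbit speed at r₁ (v² = μ(2/r − 1/a)): v_p = √[μ(2/r₁ − 1/a_t)] = 36.5627 km/s.
First burn Δv₁ = |v_p − v₁| = 6.101 km/s.
Circular speed at r₂: v₂ = √(μ/r₂) = 18.9795 km/s.
Transfer-orbit speed at r₂: v_a = √[μ(2/r₂ − 1/a_t)] = 14.1941 km/s.
Second burn Δv₂ = |v₂ − v_a| = 4.785 km/s.
Total Δv = Δv₁ + Δv₂ = 10.89 km/s.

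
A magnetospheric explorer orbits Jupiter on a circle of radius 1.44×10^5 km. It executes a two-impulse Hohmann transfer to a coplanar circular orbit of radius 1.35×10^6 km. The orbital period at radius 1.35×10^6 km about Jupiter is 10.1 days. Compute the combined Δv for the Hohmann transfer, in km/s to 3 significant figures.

Δv = 15.7 km/s

From Kepler's third law T² = 4π²r³/μ at r = 1.35×10^6 km, T = 10.1 days = 10.1 × 86400 s = 8.7264×10^5 s: μ = 4π²r³/T² = 1.27553×10^8 km³/s².
The Hohmann ellipse has a_t = (r₁ + r₂)/2 = 7.470×10^5 km.
At r₁ the circular-orbit speed is v₁ = √(μ/r₁) = 29.76 km/s.
On the transfer ellipse at r₁, vis-viva equation gives v_p = √[μ(2/r₁ − 1/a_t)] = 40.01 km/s.
First burn Δv₁ = |v_p − v₁| = 10.25 km/s.
Circular speed at r₂: v₂ = √(μ/r₂) = 9.72027 km/s.
Transfer-orbit speed at r₂: v_a = √[μ(2/r₂ − 1/a_t)] = 4.26775 km/s.
Second burn Δv₂ = |v₂ − v_a| = 5.453 km/s.
Total Δv = Δv₁ + Δv₂ = 15.70 km/s.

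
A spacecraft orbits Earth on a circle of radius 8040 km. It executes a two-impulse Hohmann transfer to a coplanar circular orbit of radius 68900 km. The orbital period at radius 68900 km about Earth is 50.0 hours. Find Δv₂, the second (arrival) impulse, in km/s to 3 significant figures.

Δv₂ = 1.31 km/s

From Kepler's third law T² = 4π²r³/μ at r = 68900 km, T = 50.0 hours = 50.0 × 3600 s = 1.800×10^5 s: μ = 4π²r³/T² = 3.98540×10^5 km³/s².
The Hohmann ellipse has a_t = (r₁ + r₂)/2 = 38470 km.
Circular speed at r = 68900 km: v_c = √(μ/r) = 2.405 km/s.
Vis-viva on the transfer ellipse at r = 68900 km gives v_t = √[μ(2/r − 1/a_t)] = 1.099 km/s.
Δv₂ = |v_t − v_c| = |1.099 − 2.405| = 1.306 km/s.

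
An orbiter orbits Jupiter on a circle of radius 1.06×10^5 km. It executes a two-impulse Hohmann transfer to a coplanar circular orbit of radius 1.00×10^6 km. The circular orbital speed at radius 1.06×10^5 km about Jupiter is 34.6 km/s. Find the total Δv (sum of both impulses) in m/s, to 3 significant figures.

From the circular-orbit relation v² = μ/r at r = 1.06×10^5 km: μ = v²r = (34.6)² × 1.06×10^5 = 1.26899×10^8 km³/s².
Transfer-ellipse semi-major axis a_t = (r₁ + r₂)/2 = (1.060×10^5 + 1.000×10^6)/2 = 5.530×10^5 km.
Circular speed at r₁: v₁ = √(μ/r₁) = √(1.26899×10^8/1.060×10^5) = 34.60 km/s.
On the transfer ellipse at r₁, vis-viva equation gives v_p = √[μ(2/r₁ − 1/a_t)] = 46.53 km/s.
First burn Δv₁ = |v_p − v₁| = 11.93 km/s.
At r₂, v₂ = √(μ/r₂) = 11.265 km/s.
Transfer-orbit speed at r₂: v_a = √[μ(2/r₂ − 1/a_t)] = 4.9320 km/s.
Second burn Δv₂ = |v₂ − v_a| = 6.333 km/s.
Δv = Δv₁ + Δv₂ = 11.93 + 6.333 = 18.26 km/s.

Δv = 18300 m/s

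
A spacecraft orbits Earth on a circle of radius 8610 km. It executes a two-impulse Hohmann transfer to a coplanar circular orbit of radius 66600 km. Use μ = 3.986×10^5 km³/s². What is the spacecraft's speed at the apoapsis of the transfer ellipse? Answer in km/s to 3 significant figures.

v = 1.17 km/s

The Hohmann ellipse has a_t = (r₁ + r₂)/2 = 37605 km.
At apoapsis, r = 66600 km.
Vis-viva: v = √[μ(2/r − 1/a_t)] = √[3.986×10^5 × (2/66600 − 1/37605)] = 1.171 km/s.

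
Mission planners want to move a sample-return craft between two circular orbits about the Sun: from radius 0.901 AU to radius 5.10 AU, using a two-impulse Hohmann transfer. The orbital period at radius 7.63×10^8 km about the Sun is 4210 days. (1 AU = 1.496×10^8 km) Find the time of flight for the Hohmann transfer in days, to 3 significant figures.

From Kepler's third law T² = 4π²r³/μ at r = 7.63×10^8 km, T = 4210 days = 4210 × 86400 s = 3.63744×10^8 s: μ = 4π²r³/T² = 1.32538×10^11 km³/s².
In km: r₁ = 0.901 × 1.496×10^8 = 1.347896×10^8 km; r₂ = 5.10 × 1.496×10^8 = 7.6296×10^8 km.
The Hohmann ellipse has a_t = (r₁ + r₂)/2 = 4.488748×10^8 km.
Transfer time t = π√(a_t³/μ) = π√((4.488748×10^8)³ / 1.32538×10^11) = 8.207×10^7 s.
Converting: 8.207×10^7 s ÷ 86400 s/day = 950 days.

t = 950 days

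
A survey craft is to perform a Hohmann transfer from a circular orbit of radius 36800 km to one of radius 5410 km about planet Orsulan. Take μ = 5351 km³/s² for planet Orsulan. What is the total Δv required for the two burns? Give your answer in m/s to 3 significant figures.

The Hohmann ellipse has a_t = (r₁ + r₂)/2 = 21105 km.
At r₁ the circular-orbit speed is v₁ = √(μ/r₁) = 0.38132 km/s.
Transfer-orbit speed at r₁ (v² = μ(2/r − 1/a)): v_a = √[μ(2/r₁ − 1/a_t)] = 0.19306 km/s.
First burn Δv₁ = |v_a − v₁| = 0.1883 km/s.
At r₂, v₂ = √(μ/r₂) = 0.994532 km/s.
Transfer-orbit speed at r₂: v_p = √[μ(2/r₂ − 1/a_t)] = 1.31326 km/s.
Second burn Δv₂ = |v₂ − v_p| = 0.3187 km/s.
Total Δv = Δv₁ + Δv₂ = 0.5070 km/s.

Δv = 507 m/s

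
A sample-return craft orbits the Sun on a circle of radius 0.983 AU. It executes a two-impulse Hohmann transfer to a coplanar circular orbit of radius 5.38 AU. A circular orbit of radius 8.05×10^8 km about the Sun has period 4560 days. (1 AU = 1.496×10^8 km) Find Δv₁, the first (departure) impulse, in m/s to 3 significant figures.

Δv₁ = 9020 m/s

From Kepler's third law T² = 4π²r³/μ at r = 8.05×10^8 km, T = 4560 days = 4560 × 86400 s = 3.93984×10^8 s: μ = 4π²r³/T² = 1.32675×10^11 km³/s².
In km: r₁ = 0.983 × 1.496×10^8 = 1.470568×10^8 km; r₂ = 5.38 × 1.496×10^8 = 8.04848×10^8 km.
Transfer-ellipse semi-major axis a_t = (r₁ + r₂)/2 = (1.470568×10^8 + 8.04848×10^8)/2 = 4.759524×10^8 km.
On the circular orbit at r = 1.470568×10^8 km, v_c = √(μ/r) = 30.037 km/s.
Transfer-orbit speed at the same r (vis-viva, a = a_t): v_t = √[μ(2/r − 1/a_t)] = 39.060 km/s.
Δv₁ = |v_t − v_c| = |39.060 − 30.037| = 9.023 km/s.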